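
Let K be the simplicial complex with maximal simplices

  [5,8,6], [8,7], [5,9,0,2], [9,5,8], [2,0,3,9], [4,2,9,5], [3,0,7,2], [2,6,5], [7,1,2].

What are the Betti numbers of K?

Order the vertices as 0 < 1 < 2 < 3 < 4 < 5 < 6 < 7 < 8 < 9. Listing each simplex with vertices in this order, K has dimension 3 with simplices:

  0-simplices (10): [0], [1], [2], [3], [4], [5], [6], [7], [8], [9]
  1-simplices (23): [0,2], [0,3], [0,5], [0,7], [0,9], [1,2], [1,7], [2,3], [2,4], [2,5], [2,6], [2,7], [2,9], [3,7], [3,9], [4,5], [4,9], [5,6], [5,8], [5,9], [6,8], [7,8], [8,9]
  2-simplices (17): [0,2,3], [0,2,5], [0,2,7], [0,2,9], [0,3,7], [0,3,9], [0,5,9], [1,2,7], [2,3,7], [2,3,9], [2,4,5], [2,4,9], [2,5,6], [2,5,9], [4,5,9], [5,6,8], [5,8,9]
  3-simplices (4): [0,2,3,7], [0,2,3,9], [0,2,5,9], [2,4,5,9]

so the chain groups are C_0 ≅ Z^10, C_1 ≅ Z^23, C_2 ≅ Z^17, C_3 ≅ Z^4.

∂_1: C_1 → C_0 is given by ∂[p,q] = [q] − [p].
This gives a 10×23 integer matrix of rank 9; reducing to Smith normal form yields diagonal entries (1,1,1,1,1,1,1,1,1).

Boundary ∂_2: C_2 → C_1 acts by ∂[p,q,r] = [q,r] − [p,r] + [p,q]. For instance
  ∂[2,4,5] = [4,5] − [2,5] + [2,4],
  ∂[0,3,9] = [3,9] − [0,9] + [0,3].
The resulting 23×17 matrix has rank 13, and its Smith normal form has invariant factors (1,1,1,1,1,1,1,1,1,1,1,1,1).

∂_3: C_3 → C_2 sends each 3-simplex σ to the alternating sum Σ_i (−1)^i (σ with its i-th vertex removed). For instance
  ∂[0,2,5,9] = [2,5,9] − [0,5,9] + [0,2,9] − [0,2,5],
  ∂[0,2,3,7] = [2,3,7] − [0,3,7] + [0,2,7] − [0,2,3].
The resulting 17×4 matrix has rank 4, and its Smith normal form has invariant factors (1,1,1,1).

Computing H_k = (kernel of ∂_k) / (image of ∂_{k+1}):

  H_0: rank C_0 − rank ∂_1 = 10 − 9 = 1, and the invariant factors of ∂_1 are all 1, so H_0 = Z.
  H_1: rank ker ∂_1 − rank ∂_2 = (23 − 9) − 13 = 1, and the invariant factors of ∂_2 are all 1, so H_1 = Z.
  H_2: rank ker ∂_2 − rank ∂_3 = (17 − 13) − 4 = 0, and the invariant factors of ∂_3 are all 1, so H_2 = 0.
  H_3: rank ker ∂_3 − rank ∂_4 = (4 − 4) − 0 = 0, and there is no ∂_4, so H_3 = 0.

As a check, the Euler characteristic is 10 − 23 + 17 − 4 = 0, which agrees with 1 − 1 + 0 − 0 = 0.

Hence the Betti numbers are b_0 = 1, b_1 = 1, b_2 = 0, b_3 = 0.

b_0 = 1, b_1 = 1, b_2 = 0, b_3 = 0.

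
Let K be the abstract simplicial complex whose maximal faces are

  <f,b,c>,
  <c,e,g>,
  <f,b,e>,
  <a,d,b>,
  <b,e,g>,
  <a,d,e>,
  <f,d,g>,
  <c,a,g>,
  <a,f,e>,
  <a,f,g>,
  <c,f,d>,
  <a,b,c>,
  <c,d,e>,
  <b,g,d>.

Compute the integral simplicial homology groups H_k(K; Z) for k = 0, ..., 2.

Order the vertices as a < b < c < d < e < f < g. Listing each simplex with vertices in this order, K has dimension 2 with simplices:

  0-simplices (7): a, b, c, d, e, f, g
  1-simplices (21): ab, ac, ad, ae, af, ag, bc, bd, be, bf, bg, cd, ce, cf, cg, de, df, dg, ef, eg, fg
  2-simplices (14): abc, abd, acg, ade, aef, afg, bcf, bdg, bef, beg, cde, cdf, ceg, dfg

so the chain groups are C_0 ≅ Z^7, C_1 ≅ Z^21, C_2 ≅ Z^14.

∂_1: C_1 → C_0 sends each edge [p,q] (with p < q) to q − p.
As a 7×21 matrix over Z this has rank 6, with invariant factors (1,1,1,1,1,1).

The boundary map ∂_2: C_2 → C_1 acts by ∂[p,q,r] = [q,r] − [p,r] + [p,q]. For instance
  ∂cde = de − ce + cd,
  ∂dfg = fg − dg + df.
The resulting 21×14 matrix has rank 13, and its Smith normal form has invariant factors (1,1,1,1,1,1,1,1,1,1,1,1,1).

Computing H_k = (kernel of ∂_k) / (image of ∂_{k+1}):

  H_0: rank C_0 − rank ∂_1 = 7 − 6 = 1, and the invariant factors of ∂_1 are all 1, so H_0 = Z.
  H_1: rank ker ∂_1 − rank ∂_2 = (21 − 6) − 13 = 2, and the invariant factors of ∂_2 are all 1, so H_1 = Z^2.
  H_2: rank ker ∂_2 − rank ∂_3 = (14 − 13) − 0 = 1, and there is no ∂_3, so H_2 = Z.

As a check, the Euler characteristic is 7 − 21 + 14 = 0, which agrees with 1 − 2 + 1 = 0.
(K is a triangulation of the torus T^2.)

H_0 ≅ Z,  H_1 ≅ Z^2,  H_2 ≅ Z.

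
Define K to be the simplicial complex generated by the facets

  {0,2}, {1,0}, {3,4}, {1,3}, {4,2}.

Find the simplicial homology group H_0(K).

H_0 = Z.

Order the vertices as 0 < 1 < 2 < 3 < 4. Listing each simplex with vertices in this order, K has dimension 1 with simplices:

  0-simplices (5): [0], [1], [2], [3], [4]
  1-simplices (5): [0,1], [0,2], [1,3], [2,4], [3,4]

so the chain groups are C_0 ≅ Z^5, C_1 ≅ Z^5.

∂_1: C_1 → C_0 sends each edge [p,q] (with p < q) to q − p. For instance
  ∂[3,4] = [4] − [3].
This gives a 5×5 integer matrix of rank 4; reducing to Smith normal form yields diagonal entries (1,1,1,1).

Now H_k = ker ∂_k / im ∂_{k+1}, so:

  H_0: rank C_0 − rank ∂_1 = 5 − 4 = 1, and the invariant factors of ∂_1 are all 1, so H_0 = Z.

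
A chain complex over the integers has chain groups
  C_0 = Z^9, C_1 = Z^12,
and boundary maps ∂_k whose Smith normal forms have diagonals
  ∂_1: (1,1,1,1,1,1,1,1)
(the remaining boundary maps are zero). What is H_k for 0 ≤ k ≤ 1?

H_0: b_0 = 9 − 0 − 8 = 1; torsion from ∂_1 factors > 1: none. So H_0 ≅ Z.
H_1: b_1 = 12 − 8 − 0 = 4; torsion from ∂_2 factors > 1: none. So H_1 ≅ Z^4.

H_0 ≅ Z,  H_1 ≅ Z^4.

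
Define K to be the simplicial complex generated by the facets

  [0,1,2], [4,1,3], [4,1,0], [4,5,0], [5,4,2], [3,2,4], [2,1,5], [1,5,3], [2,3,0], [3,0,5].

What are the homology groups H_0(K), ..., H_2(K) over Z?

Order the vertices as 0 < 1 < 2 < 3 < 4 < 5. Listing each simplex with vertices in this order, K has dimension 2 with simplices:

  0-simplices (6): [0], [1], [2], [3], [4], [5]
  1-simplices (15): [0,1], [0,2], [0,3], [0,4], [0,5], [1,2], [1,3], [1,4], [1,5], [2,3], [2,4], [2,5], [3,4], [3,5], [4,5]
  2-simplices (10): [0,1,2], [0,1,4], [0,2,3], [0,3,5], [0,4,5], [1,2,5], [1,3,4], [1,3,5], [2,3,4], [2,4,5]

so the chain groups are C_0 ≅ Z^6, C_1 ≅ Z^15, C_2 ≅ Z^10.

∂_1: C_1 → C_0 is given by ∂[p,q] = [q] − [p].
The 6×15 boundary matrix has rank 5 and Smith normal form diag(1,1,1,1,1).

Boundary ∂_2: C_2 → C_1 maps a triangle to the signed sum of its edges. For instance
  ∂[0,2,3] = [2,3] − [0,3] + [0,2],
  ∂[0,1,4] = [1,4] − [0,4] + [0,1].
This gives a 15×10 integer matrix of rank 10; reducing to Smith normal form yields diagonal entries (1,1,1,1,1,1,1,1,1,2).

Now H_k = ker ∂_k / im ∂_{k+1}, so:

  H_0: rank C_0 − rank ∂_1 = 6 − 5 = 1, and the invariant factors of ∂_1 are all 1, so H_0 ≅ Z.
  H_1: rank ker ∂_1 − rank ∂_2 = (15 − 5) − 10 = 0, and ∂_2 has invariant factor 2 > 1, so H_1 ≅ Z/2.
  H_2: rank ker ∂_2 − rank ∂_3 = (10 − 10) − 0 = 0, and there is no ∂_3, so H_2 ≅ 0.

H_0 = Z,  H_1 = Z/2,  H_2 = 0.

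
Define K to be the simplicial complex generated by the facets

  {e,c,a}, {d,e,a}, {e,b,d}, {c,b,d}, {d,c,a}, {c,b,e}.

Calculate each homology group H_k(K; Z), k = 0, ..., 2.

H_0 = Z,  H_1 = 0,  H_2 = Z.

We work with the vertex ordering a < b < c < d < e. The simplices of K, each written with vertices in increasing order, are:

  0-simplices (5): a, b, c, d, e
  1-simplices (9): ac, ad, ae, bc, bd, be, cd, ce, de
  2-simplices (6): acd, ace, ade, bcd, bce, bde

so the chain groups are C_0 ≅ Z^5, C_1 ≅ Z^9, C_2 ≅ Z^6.

∂_1: C_1 → C_0 maps an edge to its endpoints' difference, ∂[p,q] = q − p. For instance
  ∂bd = d − b.
The resulting 5×9 matrix has rank 4, and its Smith normal form has invariant factors (1,1,1,1).

Boundary ∂_2: C_2 → C_1 maps a triangle to the signed sum of its edges. For instance
  ∂bcd = cd − bd + bc,
  ∂bde = de − be + bd.
The resulting 9×6 matrix has rank 5, and its Smith normal form has invariant factors (1,1,1,1,1).

From H_k ≅ ker(∂_k) / im(∂_{k+1}) we obtain:

  H_0: rank C_0 − rank ∂_1 = 5 − 4 = 1, and the invariant factors of ∂_1 are all 1, so H_0 ≅ Z.
  H_1: rank ker ∂_1 − rank ∂_2 = (9 − 4) − 5 = 0, and the invariant factors of ∂_2 are all 1, so H_1 ≅ 0.
  H_2: rank ker ∂_2 − rank ∂_3 = (6 − 5) − 0 = 1, and there is no ∂_3, so H_2 ≅ Z.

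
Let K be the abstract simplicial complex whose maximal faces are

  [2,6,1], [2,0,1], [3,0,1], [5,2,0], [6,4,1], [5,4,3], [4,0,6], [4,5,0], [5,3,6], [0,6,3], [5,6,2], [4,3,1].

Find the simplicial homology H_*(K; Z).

Take the total order 0 < 1 < 2 < 3 < 4 < 5 < 6 on the vertex set. Then K (dimension 2) consists of the simplices:

  0-simplices (7): [0], [1], [2], [3], [4], [5], [6]
  1-simplices (18): [0,1], [0,2], [0,3], [0,4], [0,5], [0,6], [1,2], [1,3], [1,4], [1,6], [2,5], [2,6], [3,4], [3,5], [3,6], [4,5], [4,6], [5,6]
  2-simplices (12): [0,1,2], [0,1,3], [0,2,5], [0,3,6], [0,4,5], [0,4,6], [1,2,6], [1,3,4], [1,4,6], [2,5,6], [3,4,5], [3,5,6]

Hence C_0 ≅ Z^7, C_1 ≅ Z^18, C_2 ≅ Z^12.

∂_1: C_1 → C_0 sends each edge [p,q] (with p < q) to q − p. For instance
  ∂[1,2] = [2] − [1].
This gives a 7×18 integer matrix of rank 6; reducing to Smith normal form yields diagonal entries (1,1,1,1,1,1).

∂_2: C_2 → C_1 maps a triangle to the signed sum of its edges. For instance
  ∂[2,5,6] = [5,6] − [2,6] + [2,5],
  ∂[0,1,2] = [1,2] − [0,2] + [0,1].
The resulting 18×12 matrix has rank 12, and its Smith normal form has invariant factors (1,1,1,1,1,1,1,1,1,1,1,2).

From H_k ≅ ker(∂_k) / im(∂_{k+1}) we obtain:

  H_0: rank C_0 − rank ∂_1 = 7 − 6 = 1, and the invariant factors of ∂_1 are all 1, so H_0 ≅ Z.
  H_1: rank ker ∂_1 − rank ∂_2 = (18 − 6) − 12 = 0, and ∂_2 has invariant factor 2 > 1, so H_1 ≅ Z/2.
  H_2: rank ker ∂_2 − rank ∂_3 = (12 − 12) − 0 = 0, and there is no ∂_3, so H_2 ≅ 0.

As a check, the Euler characteristic is 7 − 18 + 12 = 1, which agrees with 1 − 0 + 0 = 1.

H_0 = Z,  H_1 = Z/2,  H_2 = 0.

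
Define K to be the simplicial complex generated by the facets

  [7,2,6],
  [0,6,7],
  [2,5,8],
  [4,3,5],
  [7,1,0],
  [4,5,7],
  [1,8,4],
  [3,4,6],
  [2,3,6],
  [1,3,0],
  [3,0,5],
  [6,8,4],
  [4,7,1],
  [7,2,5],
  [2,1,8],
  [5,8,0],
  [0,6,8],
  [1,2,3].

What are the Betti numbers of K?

K has 9 vertices, 27 edges, 18 triangles.
rank ∂_0 = 0, rank ∂_1 = 8 ⇒ b_0 = 9 − 0 − 8 = 1; all invariant factors of ∂_1 are 1 so no torsion. So H_0 ≅ Z.
rank ∂_1 = 8, rank ∂_2 = 17 ⇒ b_1 = 27 − 8 − 17 = 2; all invariant factors of ∂_2 are 1 so no torsion. So H_1 ≅ Z^2.
rank ∂_2 = 17, rank ∂_3 = 0 ⇒ b_2 = 18 − 17 − 0 = 1. So H_2 ≅ Z.

b_0 = 1, b_1 = 2, b_2 = 1.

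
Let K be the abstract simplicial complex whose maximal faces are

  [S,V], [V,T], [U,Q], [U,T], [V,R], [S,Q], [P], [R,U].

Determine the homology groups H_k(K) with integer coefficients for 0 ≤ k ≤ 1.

Fix the vertex order P < Q < R < S < T < U < V and write every simplex with vertices in increasing order. Then dim K = 1 and the simplices of K are:

  0-simplices (7): P, Q, R, S, T, U, V
  1-simplices (7): QS, QU, RU, RV, SV, TU, TV

giving chain groups C_0 ≅ Z^7, C_1 ≅ Z^7.

Boundary ∂_1: C_1 → C_0 maps an edge to its endpoints' difference, ∂[p,q] = q − p.
This gives a 7×7 integer matrix of rank 5; reducing to Smith normal form yields diagonal entries (1,1,1,1,1).

Now H_k = ker ∂_k / im ∂_{k+1}, so:

  H_0: rank C_0 − rank ∂_1 = 7 − 5 = 2, and the invariant factors of ∂_1 are all 1, so H_0 = Z^2.
  H_1: rank ker ∂_1 − rank ∂_2 = (7 − 5) − 0 = 2, and there is no ∂_2, so H_1 = Z^2.

As a check, the Euler characteristic is 7 − 7 = 0, which agrees with 2 − 2 = 0.

H_0 ≅ Z^2,  H_1 ≅ Z^2.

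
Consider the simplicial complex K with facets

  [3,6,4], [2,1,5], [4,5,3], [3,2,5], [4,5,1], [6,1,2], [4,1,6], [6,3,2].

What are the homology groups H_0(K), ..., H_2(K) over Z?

Order the vertices as 1 < 2 < 3 < 4 < 5 < 6. Listing each simplex with vertices in this order, K has dimension 2 with simplices:

  0-simplices (6): [1], [2], [3], [4], [5], [6]
  1-simplices (12): [1,2], [1,4], [1,5], [1,6], [2,3], [2,5], [2,6], [3,4], [3,5], [3,6], [4,5], [4,6]
  2-simplices (8): [1,2,5], [1,2,6], [1,4,5], [1,4,6], [2,3,5], [2,3,6], [3,4,5], [3,4,6]

so the chain groups are C_0 ≅ Z^6, C_1 ≅ Z^12, C_2 ≅ Z^8.

The boundary map ∂_1: C_1 → C_0 is given by ∂[p,q] = [q] − [p]. For instance
  ∂[1,5] = [5] − [1].
This gives a 6×12 integer matrix of rank 5; reducing to Smith normal form yields diagonal entries (1,1,1,1,1).

∂_2: C_2 → C_1 sends each 2-simplex [p,q,r] to [q,r] − [p,r] + [p,q]. For instance
  ∂[3,4,6] = [4,6] − [3,6] + [3,4],
  ∂[3,4,5] = [4,5] − [3,5] + [3,4].
This gives a 12×8 integer matrix of rank 7; reducing to Smith normal form yields diagonal entries (1,1,1,1,1,1,1).

Reading off H_k = ker ∂_k / im ∂_{k+1}:

  H_0: rank C_0 − rank ∂_1 = 6 − 5 = 1, and the invariant factors of ∂_1 are all 1, so H_0 ≅ Z.
  H_1: rank ker ∂_1 − rank ∂_2 = (12 − 5) − 7 = 0, and the invariant factors of ∂_2 are all 1, so H_1 ≅ 0.
  H_2: rank ker ∂_2 − rank ∂_3 = (8 − 7) − 0 = 1, and there is no ∂_3, so H_2 ≅ Z.

As a check, the Euler characteristic is 6 − 12 + 8 = 2, which agrees with 1 − 0 + 1 = 2.

H_0 ≅ Z,  H_1 = 0,  H_2 ≅ Z.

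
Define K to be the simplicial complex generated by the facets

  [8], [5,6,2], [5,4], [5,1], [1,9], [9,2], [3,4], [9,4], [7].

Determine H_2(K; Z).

H_2 ≅ 0.

We work with the vertex ordering 1 < 2 < 3 < 4 < 5 < 6 < 7 < 8 < 9. The simplices of K, each written with vertices in increasing order, are:

  0-simplices (9): [1], [2], [3], [4], [5], [6], [7], [8], [9]
  1-simplices (9): [1,5], [1,9], [2,5], [2,6], [2,9], [3,4], [4,5], [4,9], [5,6]
  2-simplices (1): [2,5,6]

Hence C_0 ≅ Z^9, C_1 ≅ Z^9, C_2 ≅ Z^1.

∂_1: C_1 → C_0 is given by ∂[p,q] = [q] − [p]. For instance
  ∂[2,6] = [6] − [2].
As a 9×9 matrix over Z this has rank 6, with invariant factors (1,1,1,1,1,1).

The boundary map ∂_2: C_2 → C_1 sends each 2-simplex [p,q,r] to [q,r] − [p,r] + [p,q]. For instance
  ∂[2,5,6] = [5,6] − [2,6] + [2,5].
The resulting 9×1 matrix has rank 1, and its Smith normal form has invariant factors (1).

Computing H_k = (kernel of ∂_k) / (image of ∂_{k+1}):

  H_2: rank ker ∂_2 − rank ∂_3 = (1 − 1) − 0 = 0, and there is no ∂_3, so H_2 ≅ 0.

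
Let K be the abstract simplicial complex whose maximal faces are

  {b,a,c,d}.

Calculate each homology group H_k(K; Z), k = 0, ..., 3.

Fix the vertex order a < b < c < d and write every simplex with vertices in increasing order. Then dim K = 3 and the simplices of K are:

  0-simplices (4): a, b, c, d
  1-simplices (6): ab, ac, ad, bc, bd, cd
  2-simplices (4): abc, abd, acd, bcd
  3-simplices (1): abcd

giving chain groups C_0 ≅ Z^4, C_1 ≅ Z^6, C_2 ≅ Z^4, C_3 ≅ Z^1.

The boundary map ∂_1: C_1 → C_0 is given by ∂[p,q] = [q] − [p].
This gives a 4×6 integer matrix of rank 3; reducing to Smith normal form yields diagonal entries (1,1,1).

∂_2: C_2 → C_1 sends each 2-simplex [p,q,r] to [q,r] − [p,r] + [p,q]. For instance
  ∂bcd = cd − bd + bc,
  ∂abc = bc − ac + ab.
The resulting 6×4 matrix has rank 3, and its Smith normal form has invariant factors (1,1,1).

Boundary ∂_3: C_3 → C_2 sends each 3-simplex σ to the alternating sum Σ_i (−1)^i (σ with its i-th vertex removed). For instance
  ∂abcd = bcd − acd + abd − abc.
As a 4×1 matrix over Z this has rank 1, with invariant factors (1).

Now H_k = ker ∂_k / im ∂_{k+1}, so:

  H_0: rank C_0 − rank ∂_1 = 4 − 3 = 1, and the invariant factors of ∂_1 are all 1, so H_0 ≅ Z.
  H_1: rank ker ∂_1 − rank ∂_2 = (6 − 3) − 3 = 0, and the invariant factors of ∂_2 are all 1, so H_1 ≅ 0.
  H_2: rank ker ∂_2 − rank ∂_3 = (4 − 3) − 1 = 0, and the invariant factors of ∂_3 are all 1, so H_2 ≅ 0.
  H_3: rank ker ∂_3 − rank ∂_4 = (1 − 1) − 0 = 0, and there is no ∂_4, so H_3 ≅ 0.

H_0 ≅ Z,  H_1 = 0,  H_2 = 0,  H_3 = 0.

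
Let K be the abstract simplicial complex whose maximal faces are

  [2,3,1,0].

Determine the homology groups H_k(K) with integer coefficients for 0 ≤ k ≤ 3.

H_0 = Z,  H_1 = 0,  H_2 = 0,  H_3 = 0.

Take the total order 0 < 1 < 2 < 3 on the vertex set. Then K (dimension 3) consists of the simplices:

  0-simplices (4): [0], [1], [2], [3]
  1-simplices (6): [0,1], [0,2], [0,3], [1,2], [1,3], [2,3]
  2-simplices (4): [0,1,2], [0,1,3], [0,2,3], [1,2,3]
  3-simplices (1): [0,1,2,3]

giving chain groups C_0 ≅ Z^4, C_1 ≅ Z^6, C_2 ≅ Z^4, C_3 ≅ Z^1.

Boundary ∂_1: C_1 → C_0 is given by ∂[p,q] = [q] − [p].
This gives a 4×6 integer matrix of rank 3; reducing to Smith normal form yields diagonal entries (1,1,1).

The boundary map ∂_2: C_2 → C_1 sends each 2-simplex [p,q,r] to [q,r] − [p,r] + [p,q]. For instance
  ∂[1,2,3] = [2,3] − [1,3] + [1,2],
  ∂[0,1,2] = [1,2] − [0,2] + [0,1].
As a 6×4 matrix over Z this has rank 3, with invariant factors (1,1,1).

The boundary map ∂_3: C_3 → C_2 sends each 3-simplex σ to the alternating sum Σ_i (−1)^i (σ with its i-th vertex removed). For instance
  ∂[0,1,2,3] = [1,2,3] − [0,2,3] + [0,1,3] − [0,1,2].
The resulting 4×1 matrix has rank 1, and its Smith normal form has invariant factors (1).

Reading off H_k = ker ∂_k / im ∂_{k+1}:

  H_0: rank C_0 − rank ∂_1 = 4 − 3 = 1, and the invariant factors of ∂_1 are all 1, so H_0 = Z.
  H_1: rank ker ∂_1 − rank ∂_2 = (6 − 3) − 3 = 0, and the invariant factors of ∂_2 are all 1, so H_1 = 0.
  H_2: rank ker ∂_2 − rank ∂_3 = (4 − 3) − 1 = 0, and the invariant factors of ∂_3 are all 1, so H_2 = 0.
  H_3: rank ker ∂_3 − rank ∂_4 = (1 − 1) − 0 = 0, and there is no ∂_4, so H_3 = 0.

As a check, the Euler characteristic is 4 − 6 + 4 − 1 = 1, which agrees with 1 − 0 + 0 − 0 = 1.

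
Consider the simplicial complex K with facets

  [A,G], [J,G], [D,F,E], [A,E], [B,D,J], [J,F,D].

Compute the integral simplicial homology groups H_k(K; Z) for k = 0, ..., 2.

Take the total order A < B < D < E < F < G < J on the vertex set. Then K (dimension 2) consists of the simplices:

  0-simplices (7): A, B, D, E, F, G, J
  1-simplices (10): AE, AG, BD, BJ, DE, DF, DJ, EF, FJ, GJ
  2-simplices (3): BDJ, DEF, DFJ

giving chain groups C_0 ≅ Z^7, C_1 ≅ Z^10, C_2 ≅ Z^3.

∂_1: C_1 → C_0 sends each edge [p,q] (with p < q) to q − p. For instance
  ∂BD = D − B.
The 7×10 boundary matrix has rank 6 and Smith normal form diag(1,1,1,1,1,1).

∂_2: C_2 → C_1 acts by ∂[p,q,r] = [q,r] − [p,r] + [p,q]. For instance
  ∂DEF = EF − DF + DE,
  ∂DFJ = FJ − DJ + DF.
As a 10×3 matrix over Z this has rank 3, with invariant factors (1,1,1).

Reading off H_k = ker ∂_k / im ∂_{k+1}:

  H_0: rank C_0 − rank ∂_1 = 7 − 6 = 1, and the invariant factors of ∂_1 are all 1, so H_0 = Z.
  H_1: rank ker ∂_1 − rank ∂_2 = (10 − 6) − 3 = 1, and the invariant factors of ∂_2 are all 1, so H_1 = Z.
  H_2: rank ker ∂_2 − rank ∂_3 = (3 − 3) − 0 = 0, and there is no ∂_3, so H_2 = 0.

H_0 = Z,  H_1 = Z,  H_2 = 0.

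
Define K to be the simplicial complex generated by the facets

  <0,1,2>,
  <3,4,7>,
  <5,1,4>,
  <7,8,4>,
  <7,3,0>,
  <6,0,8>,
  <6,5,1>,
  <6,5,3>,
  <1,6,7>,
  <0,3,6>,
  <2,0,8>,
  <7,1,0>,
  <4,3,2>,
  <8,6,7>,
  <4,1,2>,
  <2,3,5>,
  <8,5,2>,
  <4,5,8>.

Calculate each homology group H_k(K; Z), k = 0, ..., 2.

We work with the vertex ordering 0 < 1 < 2 < 3 < 4 < 5 < 6 < 7 < 8. The simplices of K, each written with vertices in increasing order, are:

  0-simplices (9): [0], [1], [2], [3], [4], [5], [6], [7], [8]
  1-simplices (27): (27 of them)
  2-simplices (18): [0,1,2], [0,1,7], [0,2,8], [0,3,6], [0,3,7], [0,6,8], [1,2,4], [1,4,5], [1,5,6], [1,6,7], [2,3,4], [2,3,5], [2,5,8], [3,4,7], [3,5,6], [4,5,8], [4,7,8], [6,7,8]

giving chain groups C_0 ≅ Z^9, C_1 ≅ Z^27, C_2 ≅ Z^18.

∂_1: C_1 → C_0 is given by ∂[p,q] = [q] − [p].
The resulting 9×27 matrix has rank 8, and its Smith normal form has invariant factors (1,1,1,1,1,1,1,1).

∂_2: C_2 → C_1 maps a triangle to the signed sum of its edges. For instance
  ∂[1,4,5] = [4,5] − [1,5] + [1,4],
  ∂[2,3,5] = [3,5] − [2,5] + [2,3].
The 27×18 boundary matrix has rank 18 and Smith normal form diag(1,1,1,1,1,1,1,1,1,1,1,1,1,1,1,1,1,2).

From H_k ≅ ker(∂_k) / im(∂_{k+1}) we obtain:

  H_0: rank C_0 − rank ∂_1 = 9 − 8 = 1, and the invariant factors of ∂_1 are all 1, so H_0 = Z.
  H_1: rank ker ∂_1 − rank ∂_2 = (27 − 8) − 18 = 1, and ∂_2 has invariant factor 2 > 1, so H_1 = Z ⊕ Z_2.
  H_2: rank ker ∂_2 − rank ∂_3 = (18 − 18) − 0 = 0, and there is no ∂_3, so H_2 = 0.

H_0 ≅ Z,  H_1 ≅ Z ⊕ Z_2,  H_2 = 0.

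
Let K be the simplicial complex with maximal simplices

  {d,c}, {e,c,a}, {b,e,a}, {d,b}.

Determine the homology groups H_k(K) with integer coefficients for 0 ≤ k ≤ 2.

H_0 ≅ Z,  H_1 ≅ Z,  H_2 = 0.

We work with the vertex ordering a < b < c < d < e. The simplices of K, each written with vertices in increasing order, are:

  0-simplices (5): a, b, c, d, e
  1-simplices (7): ab, ac, ae, bd, be, cd, ce
  2-simplices (2): abe, ace

Hence C_0 ≅ Z^5, C_1 ≅ Z^7, C_2 ≅ Z^2.

The boundary map ∂_1: C_1 → C_0 maps an edge to its endpoints' difference, ∂[p,q] = q − p. For instance
  ∂ae = e − a.
The resulting 5×7 matrix has rank 4, and its Smith normal form has invariant factors (1,1,1,1).

Boundary ∂_2: C_2 → C_1 sends each 2-simplex [p,q,r] to [q,r] − [p,r] + [p,q]. For instance
  ∂ace = ce − ae + ac,
  ∂abe = be − ae + ab.
The 7×2 boundary matrix has rank 2 and Smith normal form diag(1,1).

From H_k ≅ ker(∂_k) / im(∂_{k+1}) we obtain:

  H_0: rank C_0 − rank ∂_1 = 5 − 4 = 1, and the invariant factors of ∂_1 are all 1, so H_0 ≅ Z.
  H_1: rank ker ∂_1 − rank ∂_2 = (7 − 4) − 2 = 1, and the invariant factors of ∂_2 are all 1, so H_1 ≅ Z.
  H_2: rank ker ∂_2 − rank ∂_3 = (2 − 2) − 0 = 0, and there is no ∂_3, so H_2 ≅ 0.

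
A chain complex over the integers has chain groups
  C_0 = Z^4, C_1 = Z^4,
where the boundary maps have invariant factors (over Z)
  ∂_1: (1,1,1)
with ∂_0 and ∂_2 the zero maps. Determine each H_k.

H_0: b_0 = 4 − 0 − 3 = 1; torsion from ∂_1 factors > 1: none. So H_0 ≅ Z.
H_1: b_1 = 4 − 3 − 0 = 1; torsion from ∂_2 factors > 1: none. So H_1 ≅ Z.

H_0 ≅ Z,  H_1 ≅ Z.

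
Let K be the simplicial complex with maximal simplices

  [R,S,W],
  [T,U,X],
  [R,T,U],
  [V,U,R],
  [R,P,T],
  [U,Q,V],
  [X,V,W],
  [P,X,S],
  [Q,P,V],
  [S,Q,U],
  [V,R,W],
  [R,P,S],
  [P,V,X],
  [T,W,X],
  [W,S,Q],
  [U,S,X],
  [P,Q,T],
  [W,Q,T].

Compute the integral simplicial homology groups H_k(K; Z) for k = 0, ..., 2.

H_0 = Z,  H_1 = Z^2,  H_2 = Z.

Take the total order P < Q < R < S < T < U < V < W < X on the vertex set. Then K (dimension 2) consists of the simplices:

  0-simplices (9): P, Q, R, S, T, U, V, W, X
  1-simplices (27): PQ, PR, PS, PT, PV, PX, QS, QT, QU, QV, QW, RS, RT, RU, RV, RW, SU, SW, SX, TU, TW, TX, UV, UX, VW, VX, WX
  2-simplices (18): PQT, PQV, PRS, PRT, PSX, PVX, QSU, QSW, QTW, QUV, RSW, RTU, RUV, RVW, SUX, TUX, TWX, VWX

Hence C_0 ≅ Z^9, C_1 ≅ Z^27, C_2 ≅ Z^18.

The boundary map ∂_1: C_1 → C_0 is given by ∂[p,q] = [q] − [p]. For instance
  ∂PX = X − P.
The resulting 9×27 matrix has rank 8, and its Smith normal form has invariant factors (1,1,1,1,1,1,1,1).

Boundary ∂_2: C_2 → C_1 sends each 2-simplex [p,q,r] to [q,r] − [p,r] + [p,q]. For instance
  ∂PRT = RT − PT + PR,
  ∂QTW = TW − QW + QT.
This gives a 27×18 integer matrix of rank 17; reducing to Smith normal form yields diagonal entries (1,1,1,1,1,1,1,1,1,1,1,1,1,1,1,1,1).

Now H_k = ker ∂_k / im ∂_{k+1}, so:

  H_0: rank C_0 − rank ∂_1 = 9 − 8 = 1, and the invariant factors of ∂_1 are all 1, so H_0 = Z.
  H_1: rank ker ∂_1 − rank ∂_2 = (27 − 8) − 17 = 2, and the invariant factors of ∂_2 are all 1, so H_1 = Z^2.
  H_2: rank ker ∂_2 − rank ∂_3 = (18 − 17) − 0 = 1, and there is no ∂_3, so H_2 = Z.

As a check, the Euler characteristic is 9 − 27 + 18 = 0, which agrees with 1 − 2 + 1 = 0.
(K is a triangulation of the torus T^2.)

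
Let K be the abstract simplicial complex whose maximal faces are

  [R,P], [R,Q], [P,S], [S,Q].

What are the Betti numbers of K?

Fix the vertex order P < Q < R < S and write every simplex with vertices in increasing order. Then dim K = 1 and the simplices of K are:

  0-simplices (4): P, Q, R, S
  1-simplices (4): PR, PS, QR, QS

so the chain groups are C_0 ≅ Z^4, C_1 ≅ Z^4.

The boundary map ∂_1: C_1 → C_0 is given by ∂[p,q] = [q] − [p]. For instance
  ∂PS = S − P.
The resulting 4×4 matrix has rank 3, and its Smith normal form has invariant factors (1,1,1).

Now H_k = ker ∂_k / im ∂_{k+1}, so:

  H_0: rank C_0 − rank ∂_1 = 4 − 3 = 1, and the invariant factors of ∂_1 are all 1, so H_0 ≅ Z.
  H_1: rank ker ∂_1 − rank ∂_2 = (4 − 3) − 0 = 1, and there is no ∂_2, so H_1 ≅ Z.

As a check, the Euler characteristic is 4 − 4 = 0, which agrees with 1 − 1 = 0.

Hence the Betti numbers are b_0 = 1, b_1 = 1.

b_0 = 1, b_1 = 1.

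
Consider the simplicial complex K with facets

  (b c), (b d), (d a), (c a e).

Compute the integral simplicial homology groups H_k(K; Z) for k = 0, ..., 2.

Order the vertices as a < b < c < d < e. Listing each simplex with vertices in this order, K has dimension 2 with simplices:

  0-simplices (5): a, b, c, d, e
  1-simplices (6): ac, ad, ae, bc, bd, ce
  2-simplices (1): ace

so the chain groups are C_0 ≅ Z^5, C_1 ≅ Z^6, C_2 ≅ Z^1.

Boundary ∂_1: C_1 → C_0 maps an edge to its endpoints' difference, ∂[p,q] = q − p. For instance
  ∂bd = d − b.
The resulting 5×6 matrix has rank 4, and its Smith normal form has invariant factors (1,1,1,1).

Boundary ∂_2: C_2 → C_1 acts by ∂[p,q,r] = [q,r] − [p,r] + [p,q]. For instance
  ∂ace = ce − ae + ac.
This gives a 6×1 integer matrix of rank 1; reducing to Smith normal form yields diagonal entries (1).

Computing H_k = (kernel of ∂_k) / (image of ∂_{k+1}):

  H_0: rank C_0 − rank ∂_1 = 5 − 4 = 1, and the invariant factors of ∂_1 are all 1, so H_0 ≅ Z.
  H_1: rank ker ∂_1 − rank ∂_2 = (6 − 4) − 1 = 1, and the invariant factors of ∂_2 are all 1, so H_1 ≅ Z.
  H_2: rank ker ∂_2 − rank ∂_3 = (1 − 1) − 0 = 0, and there is no ∂_3, so H_2 ≅ 0.

H_0 = Z,  H_1 = Z,  H_2 = 0.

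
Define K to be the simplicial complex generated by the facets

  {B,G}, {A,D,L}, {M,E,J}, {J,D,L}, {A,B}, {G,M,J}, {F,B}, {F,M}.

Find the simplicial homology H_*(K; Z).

Order the vertices as A < B < D < E < F < G < J < L < M. Listing each simplex with vertices in this order, K has dimension 2 with simplices:

  0-simplices (9): A, B, D, E, F, G, J, L, M
  1-simplices (14): AB, AD, AL, BF, BG, DJ, DL, EJ, EM, FM, GJ, GM, JL, JM
  2-simplices (4): ADL, DJL, EJM, GJM

giving chain groups C_0 ≅ Z^9, C_1 ≅ Z^14, C_2 ≅ Z^4.

The boundary map ∂_1: C_1 → C_0 maps an edge to its endpoints' difference, ∂[p,q] = q − p. For instance
  ∂FM = M − F.
This gives a 9×14 integer matrix of rank 8; reducing to Smith normal form yields diagonal entries (1,1,1,1,1,1,1,1).

Boundary ∂_2: C_2 → C_1 acts by ∂[p,q,r] = [q,r] − [p,r] + [p,q]. For instance
  ∂GJM = JM − GM + GJ,
  ∂EJM = JM − EM + EJ.
As a 14×4 matrix over Z this has rank 4, with invariant factors (1,1,1,1).

Computing H_k = (kernel of ∂_k) / (image of ∂_{k+1}):

  H_0: rank C_0 − rank ∂_1 = 9 − 8 = 1, and the invariant factors of ∂_1 are all 1, so H_0 ≅ Z.
  H_1: rank ker ∂_1 − rank ∂_2 = (14 − 8) − 4 = 2, and the invariant factors of ∂_2 are all 1, so H_1 ≅ Z^2.
  H_2: rank ker ∂_2 − rank ∂_3 = (4 − 4) − 0 = 0, and there is no ∂_3, so H_2 ≅ 0.

As a check, the Euler characteristic is 9 − 14 + 4 = -1, which agrees with 1 − 2 + 0 = -1.

H_0 ≅ Z,  H_1 ≅ Z^2,  H_2 = 0.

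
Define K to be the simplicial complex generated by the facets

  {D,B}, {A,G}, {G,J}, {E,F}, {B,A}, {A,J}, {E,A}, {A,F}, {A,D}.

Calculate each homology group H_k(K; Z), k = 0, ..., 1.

H_0 ≅ Z,  H_1 ≅ Z^3.

Take the total order A < B < D < E < F < G < J on the vertex set. Then K (dimension 1) consists of the simplices:

  0-simplices (7): A, B, D, E, F, G, J
  1-simplices (9): AB, AD, AE, AF, AG, AJ, BD, EF, GJ

giving chain groups C_0 ≅ Z^7, C_1 ≅ Z^9.

The boundary map ∂_1: C_1 → C_0 maps an edge to its endpoints' difference, ∂[p,q] = q − p. For instance
  ∂BD = D − B.
This gives a 7×9 integer matrix of rank 6; reducing to Smith normal form yields diagonal entries (1,1,1,1,1,1).

Reading off H_k = ker ∂_k / im ∂_{k+1}:

  H_0: rank C_0 − rank ∂_1 = 7 − 6 = 1, and the invariant factors of ∂_1 are all 1, so H_0 ≅ Z.
  H_1: rank ker ∂_1 − rank ∂_2 = (9 − 6) − 0 = 3, and there is no ∂_2, so H_1 ≅ Z^3.

As a check, the Euler characteristic is 7 − 9 = -2, which agrees with 1 − 3 = -2.
(K is a triangulation of a wedge of 3 circles.)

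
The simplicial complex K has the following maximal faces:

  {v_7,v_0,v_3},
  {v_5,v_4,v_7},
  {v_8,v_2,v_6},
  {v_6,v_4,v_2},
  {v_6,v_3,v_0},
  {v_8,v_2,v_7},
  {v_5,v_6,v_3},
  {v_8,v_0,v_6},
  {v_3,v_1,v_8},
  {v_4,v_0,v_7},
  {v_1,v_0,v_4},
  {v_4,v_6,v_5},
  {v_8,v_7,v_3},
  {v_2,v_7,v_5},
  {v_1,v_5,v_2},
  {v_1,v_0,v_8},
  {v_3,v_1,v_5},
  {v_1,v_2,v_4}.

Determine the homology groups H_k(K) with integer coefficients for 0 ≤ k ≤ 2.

H_0 ≅ Z,  H_1 ≅ Z ⊕ Z/2,  H_2 = 0.

We work with the vertex ordering v_0 < v_1 < v_2 < v_3 < v_4 < v_5 < v_6 < v_7 < v_8. The simplices of K, each written with vertices in increasing order, are:

  0-simplices (9): [v_0], [v_1], [v_2], [v_3], [v_4], [v_5], [v_6], [v_7], [v_8]
  1-simplices (27): (27 of them)
  2-simplices (18): (18 of them)

giving chain groups C_0 ≅ Z^9, C_1 ≅ Z^27, C_2 ≅ Z^18.

∂_1: C_1 → C_0 sends each edge [p,q] (with p < q) to q − p. For instance
  ∂[v_7,v_8] = [v_8] − [v_7].
This gives a 9×27 integer matrix of rank 8; reducing to Smith normal form yields diagonal entries (1,1,1,1,1,1,1,1).

The boundary map ∂_2: C_2 → C_1 acts by ∂[p,q,r] = [q,r] − [p,r] + [p,q]. For instance
  ∂[v_4,v_5,v_7] = [v_5,v_7] − [v_4,v_7] + [v_4,v_5],
  ∂[v_2,v_6,v_8] = [v_6,v_8] − [v_2,v_8] + [v_2,v_6].
This gives a 27×18 integer matrix of rank 18; reducing to Smith normal form yields diagonal entries (1,1,1,1,1,1,1,1,1,1,1,1,1,1,1,1,1,2).

From H_k ≅ ker(∂_k) / im(∂_{k+1}) we obtain:

  H_0: rank C_0 − rank ∂_1 = 9 − 8 = 1, and the invariant factors of ∂_1 are all 1, so H_0 = Z.
  H_1: rank ker ∂_1 − rank ∂_2 = (27 − 8) − 18 = 1, and ∂_2 has invariant factor 2 > 1, so H_1 = Z ⊕ Z/2.
  H_2: rank ker ∂_2 − rank ∂_3 = (18 − 18) − 0 = 0, and there is no ∂_3, so H_2 = 0.

As a check, the Euler characteristic is 9 − 27 + 18 = 0, which agrees with 1 − 1 + 0 = 0.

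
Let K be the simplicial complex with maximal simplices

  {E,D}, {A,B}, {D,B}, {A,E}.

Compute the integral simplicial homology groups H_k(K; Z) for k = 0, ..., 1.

H_0 = Z,  H_1 = Z.

K has 4 vertices, 4 edges.
rank ∂_0 = 0, rank ∂_1 = 3 ⇒ b_0 = 4 − 0 − 3 = 1; all invariant factors of ∂_1 are 1 so no torsion. So H_0 ≅ Z.
rank ∂_1 = 3, rank ∂_2 = 0 ⇒ b_1 = 4 − 3 − 0 = 1. So H_1 ≅ Z.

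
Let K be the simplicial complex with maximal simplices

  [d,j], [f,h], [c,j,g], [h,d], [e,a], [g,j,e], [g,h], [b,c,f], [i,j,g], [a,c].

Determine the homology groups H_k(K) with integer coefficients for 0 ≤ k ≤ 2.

H_0 ≅ Z,  H_1 ≅ Z^3,  H_2 = 0.

K has 10 vertices, 16 edges, 4 triangles.
rank ∂_0 = 0, rank ∂_1 = 9 ⇒ b_0 = 10 − 0 − 9 = 1; all invariant factors of ∂_1 are 1 so no torsion. So H_0 = Z.
rank ∂_1 = 9, rank ∂_2 = 4 ⇒ b_1 = 16 − 9 − 4 = 3; all invariant factors of ∂_2 are 1 so no torsion. So H_1 = Z^3.
rank ∂_2 = 4, rank ∂_3 = 0 ⇒ b_2 = 4 − 4 − 0 = 0. So H_2 = 0.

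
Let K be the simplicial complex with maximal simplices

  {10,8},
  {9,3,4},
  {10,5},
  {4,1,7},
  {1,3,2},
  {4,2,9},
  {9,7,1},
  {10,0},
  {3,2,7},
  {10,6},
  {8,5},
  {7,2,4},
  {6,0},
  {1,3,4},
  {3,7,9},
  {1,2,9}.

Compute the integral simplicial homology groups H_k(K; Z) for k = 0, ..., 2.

H_0 = Z^2,  H_1 = Z^2 ⊕ Z/2Z,  H_2 = 0.

K has 11 vertices, 21 edges, 10 triangles.
rank ∂_0 = 0, rank ∂_1 = 9 ⇒ b_0 = 11 − 0 − 9 = 2; all invariant factors of ∂_1 are 1 so no torsion. So H_0 = Z^2.
rank ∂_1 = 9, rank ∂_2 = 10 ⇒ b_1 = 21 − 9 − 10 = 2; ∂_2 has invariant factor(s) [2] giving torsion. So H_1 = Z^2 ⊕ Z/2Z.
rank ∂_2 = 10, rank ∂_3 = 0 ⇒ b_2 = 10 − 10 − 0 = 0. So H_2 = 0.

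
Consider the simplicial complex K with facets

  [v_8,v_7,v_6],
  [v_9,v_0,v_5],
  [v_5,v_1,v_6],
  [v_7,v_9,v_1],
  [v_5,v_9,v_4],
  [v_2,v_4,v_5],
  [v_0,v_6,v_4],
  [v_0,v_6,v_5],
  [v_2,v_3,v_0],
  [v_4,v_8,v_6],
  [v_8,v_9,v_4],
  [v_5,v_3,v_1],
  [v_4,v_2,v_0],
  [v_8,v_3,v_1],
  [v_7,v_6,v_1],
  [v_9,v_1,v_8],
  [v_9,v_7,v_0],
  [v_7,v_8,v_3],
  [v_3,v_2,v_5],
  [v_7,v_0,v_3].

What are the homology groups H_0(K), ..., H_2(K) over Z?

K has 10 vertices, 30 edges, 20 triangles.
rank ∂_0 = 0, rank ∂_1 = 9 ⇒ b_0 = 10 − 0 − 9 = 1; all invariant factors of ∂_1 are 1 so no torsion. So H_0 ≅ Z.
rank ∂_1 = 9, rank ∂_2 = 20 ⇒ b_1 = 30 − 9 − 20 = 1; ∂_2 has invariant factor(s) [2] giving torsion. So H_1 ≅ Z ⊕ Z/2.
rank ∂_2 = 20, rank ∂_3 = 0 ⇒ b_2 = 20 − 20 − 0 = 0. So H_2 ≅ 0.

H_0 ≅ Z,  H_1 ≅ Z ⊕ Z/2,  H_2 = 0.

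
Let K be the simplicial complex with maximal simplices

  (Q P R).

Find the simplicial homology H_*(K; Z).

H_0 ≅ Z,  H_1 = 0,  H_2 = 0.

Fix the vertex order P < Q < R and write every simplex with vertices in increasing order. Then dim K = 2 and the simplices of K are:

  0-simplices (3): P, Q, R
  1-simplices (3): PQ, PR, QR
  2-simplices (1): PQR

giving chain groups C_0 ≅ Z^3, C_1 ≅ Z^3, C_2 ≅ Z^1.

The boundary map ∂_1: C_1 → C_0 maps an edge to its endpoints' difference, ∂[p,q] = q − p.
As a 3×3 matrix over Z this has rank 2, with invariant factors (1,1).

∂_2: C_2 → C_1 acts by ∂[p,q,r] = [q,r] − [p,r] + [p,q]. For instance
  ∂PQR = QR − PR + PQ.
This gives a 3×1 integer matrix of rank 1; reducing to Smith normal form yields diagonal entries (1).

From H_k ≅ ker(∂_k) / im(∂_{k+1}) we obtain:

  H_0: rank C_0 − rank ∂_1 = 3 − 2 = 1, and the invariant factors of ∂_1 are all 1, so H_0 ≅ Z.
  H_1: rank ker ∂_1 − rank ∂_2 = (3 − 2) − 1 = 0, and the invariant factors of ∂_2 are all 1, so H_1 ≅ 0.
  H_2: rank ker ∂_2 − rank ∂_3 = (1 − 1) − 0 = 0, and there is no ∂_3, so H_2 ≅ 0.

(K is a triangulation of the 2-simplex.)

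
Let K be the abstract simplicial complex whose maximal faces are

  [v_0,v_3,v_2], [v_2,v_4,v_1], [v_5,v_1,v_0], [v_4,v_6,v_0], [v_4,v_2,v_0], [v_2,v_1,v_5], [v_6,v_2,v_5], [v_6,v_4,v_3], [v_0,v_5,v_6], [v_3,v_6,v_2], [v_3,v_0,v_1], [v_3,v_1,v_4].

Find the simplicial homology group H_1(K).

Order the vertices as v_0 < v_1 < v_2 < v_3 < v_4 < v_5 < v_6. Listing each simplex with vertices in this order, K has dimension 2 with simplices:

  0-simplices (7): [v_0], [v_1], [v_2], [v_3], [v_4], [v_5], [v_6]
  1-simplices (18): (18 of them)
  2-simplices (12): (12 of them)

giving chain groups C_0 ≅ Z^7, C_1 ≅ Z^18, C_2 ≅ Z^12.

The boundary map ∂_1: C_1 → C_0 sends each edge [p,q] (with p < q) to q − p. For instance
  ∂[v_2,v_4] = [v_4] − [v_2].
The resulting 7×18 matrix has rank 6, and its Smith normal form has invariant factors (1,1,1,1,1,1).

∂_2: C_2 → C_1 maps a triangle to the signed sum of its edges. For instance
  ∂[v_1,v_3,v_4] = [v_3,v_4] − [v_1,v_4] + [v_1,v_3],
  ∂[v_0,v_5,v_6] = [v_5,v_6] − [v_0,v_6] + [v_0,v_5].
The 18×12 boundary matrix has rank 12 and Smith normal form diag(1,1,1,1,1,1,1,1,1,1,1,2).

Now H_k = ker ∂_k / im ∂_{k+1}, so:

  H_1: rank ker ∂_1 − rank ∂_2 = (18 − 6) − 12 = 0, and ∂_2 has invariant factor 2 > 1, so H_1 ≅ Z/2.

H_1 ≅ Z/2.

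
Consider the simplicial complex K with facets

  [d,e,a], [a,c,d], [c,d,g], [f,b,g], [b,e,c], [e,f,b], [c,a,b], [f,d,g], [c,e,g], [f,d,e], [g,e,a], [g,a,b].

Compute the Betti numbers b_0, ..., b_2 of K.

Fix the vertex order a < b < c < d < e < f < g and write every simplex with vertices in increasing order. Then dim K = 2 and the simplices of K are:

  0-simplices (7): a, b, c, d, e, f, g
  1-simplices (18): ab, ac, ad, ae, ag, bc, be, bf, bg, cd, ce, cg, de, df, dg, ef, eg, fg
  2-simplices (12): abc, abg, acd, ade, aeg, bce, bef, bfg, cdg, ceg, def, dfg

so the chain groups are C_0 ≅ Z^7, C_1 ≅ Z^18, C_2 ≅ Z^12.

The boundary map ∂_1: C_1 → C_0 sends each edge [p,q] (with p < q) to q − p. For instance
  ∂ae = e − a.
As a 7×18 matrix over Z this has rank 6, with invariant factors (1,1,1,1,1,1).

The boundary map ∂_2: C_2 → C_1 sends each 2-simplex [p,q,r] to [q,r] − [p,r] + [p,q]. For instance
  ∂bce = ce − be + bc,
  ∂cdg = dg − cg + cd.
The 18×12 boundary matrix has rank 12 and Smith normal form diag(1,1,1,1,1,1,1,1,1,1,1,2).

Now H_k = ker ∂_k / im ∂_{k+1}, so:

  H_0: rank C_0 − rank ∂_1 = 7 − 6 = 1, and the invariant factors of ∂_1 are all 1, so H_0 = Z.
  H_1: rank ker ∂_1 − rank ∂_2 = (18 − 6) − 12 = 0, and ∂_2 has invariant factor 2 > 1, so H_1 = Z/2.
  H_2: rank ker ∂_2 − rank ∂_3 = (12 − 12) − 0 = 0, and there is no ∂_3, so H_2 = 0.

As a check, the Euler characteristic is 7 − 18 + 12 = 1, which agrees with 1 − 0 + 0 = 1.

Hence the Betti numbers are b_0 = 1, b_1 = 0, b_2 = 0.

b_0 = 1, b_1 = 0, b_2 = 0.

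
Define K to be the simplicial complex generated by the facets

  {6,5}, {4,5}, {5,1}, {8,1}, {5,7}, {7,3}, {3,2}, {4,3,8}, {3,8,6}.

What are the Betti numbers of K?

b_0 = 1, b_1 = 3, b_2 = 0.

Order the vertices as 1 < 2 < 3 < 4 < 5 < 6 < 7 < 8. Listing each simplex with vertices in this order, K has dimension 2 with simplices:

  0-simplices (8): [1], [2], [3], [4], [5], [6], [7], [8]
  1-simplices (12): [1,5], [1,8], [2,3], [3,4], [3,6], [3,7], [3,8], [4,5], [4,8], [5,6], [5,7], [6,8]
  2-simplices (2): [3,4,8], [3,6,8]

giving chain groups C_0 ≅ Z^8, C_1 ≅ Z^12, C_2 ≅ Z^2.

The boundary map ∂_1: C_1 → C_0 is given by ∂[p,q] = [q] − [p].
As a 8×12 matrix over Z this has rank 7, with invariant factors (1,1,1,1,1,1,1).

Boundary ∂_2: C_2 → C_1 sends each 2-simplex [p,q,r] to [q,r] − [p,r] + [p,q]. For instance
  ∂[3,6,8] = [6,8] − [3,8] + [3,6],
  ∂[3,4,8] = [4,8] − [3,8] + [3,4].
The 12×2 boundary matrix has rank 2 and Smith normal form diag(1,1).

Computing H_k = (kernel of ∂_k) / (image of ∂_{k+1}):

  H_0: rank C_0 − rank ∂_1 = 8 − 7 = 1, and the invariant factors of ∂_1 are all 1, so H_0 ≅ Z.
  H_1: rank ker ∂_1 − rank ∂_2 = (12 − 7) − 2 = 3, and the invariant factors of ∂_2 are all 1, so H_1 ≅ Z^3.
  H_2: rank ker ∂_2 − rank ∂_3 = (2 − 2) − 0 = 0, and there is no ∂_3, so H_2 ≅ 0.

As a check, the Euler characteristic is 8 − 12 + 2 = -2, which agrees with 1 − 3 + 0 = -2.

Hence the Betti numbers are b_0 = 1, b_1 = 3, b_2 = 0.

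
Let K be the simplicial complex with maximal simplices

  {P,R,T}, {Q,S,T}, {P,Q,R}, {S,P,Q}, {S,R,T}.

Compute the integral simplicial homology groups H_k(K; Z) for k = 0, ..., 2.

H_0 ≅ Z,  H_1 ≅ Z,  H_2 = 0.

We work with the vertex ordering P < Q < R < S < T. The simplices of K, each written with vertices in increasing order, are:

  0-simplices (5): P, Q, R, S, T
  1-simplices (10): PQ, PR, PS, PT, QR, QS, QT, RS, RT, ST
  2-simplices (5): PQR, PQS, PRT, QST, RST

giving chain groups C_0 ≅ Z^5, C_1 ≅ Z^10, C_2 ≅ Z^5.

The boundary map ∂_1: C_1 → C_0 sends each edge [p,q] (with p < q) to q − p. For instance
  ∂PR = R − P.
As a 5×10 matrix over Z this has rank 4, with invariant factors (1,1,1,1).

∂_2: C_2 → C_1 maps a triangle to the signed sum of its edges. For instance
  ∂RST = ST − RT + RS,
  ∂QST = ST − QT + QS.
The 10×5 boundary matrix has rank 5 and Smith normal form diag(1,1,1,1,1).

Now H_k = ker ∂_k / im ∂_{k+1}, so:

  H_0: rank C_0 − rank ∂_1 = 5 − 4 = 1, and the invariant factors of ∂_1 are all 1, so H_0 ≅ Z.
  H_1: rank ker ∂_1 − rank ∂_2 = (10 − 4) − 5 = 1, and the invariant factors of ∂_2 are all 1, so H_1 ≅ Z.
  H_2: rank ker ∂_2 − rank ∂_3 = (5 − 5) − 0 = 0, and there is no ∂_3, so H_2 ≅ 0.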